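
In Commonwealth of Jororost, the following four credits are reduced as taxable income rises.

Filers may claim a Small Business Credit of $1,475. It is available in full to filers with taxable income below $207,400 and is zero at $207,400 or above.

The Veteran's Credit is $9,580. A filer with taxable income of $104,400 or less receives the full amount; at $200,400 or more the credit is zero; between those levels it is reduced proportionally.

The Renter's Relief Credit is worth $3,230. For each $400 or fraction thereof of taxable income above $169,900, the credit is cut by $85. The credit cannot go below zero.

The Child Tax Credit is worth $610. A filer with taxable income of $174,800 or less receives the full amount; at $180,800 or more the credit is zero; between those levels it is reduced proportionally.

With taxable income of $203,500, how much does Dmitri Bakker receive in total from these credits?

$1,475

Small Business Credit: $203,500 is below the $207,400 cutoff, so the full $1,475 applies.
Veteran's Credit: $203,500 is at or above $200,400, so the credit is $0.
Renter's Relief Credit: income exceeds $169,900 by $33,600 → 84 increments × $85 = $7,140 ≥ base, so the credit is $0.
Child Tax Credit: $203,500 is at or above $180,800, so the credit is $0.
Total: $1,475 + $0 + $0 + $0 = $1,475.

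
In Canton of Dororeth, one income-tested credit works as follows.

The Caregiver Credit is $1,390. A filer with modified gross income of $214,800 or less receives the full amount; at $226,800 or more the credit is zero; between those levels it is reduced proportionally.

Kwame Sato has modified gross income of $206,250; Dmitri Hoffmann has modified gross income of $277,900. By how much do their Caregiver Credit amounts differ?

Kwame ($206,250): Caregiver Credit: $206,250 is at or below the $214,800 threshold, so the full $1,390 applies.
Dmitri ($277,900): Caregiver Credit: $277,900 is at or above $226,800, so the credit is $0.
Difference: |$1,390 − $0| = $1,390.

$1,390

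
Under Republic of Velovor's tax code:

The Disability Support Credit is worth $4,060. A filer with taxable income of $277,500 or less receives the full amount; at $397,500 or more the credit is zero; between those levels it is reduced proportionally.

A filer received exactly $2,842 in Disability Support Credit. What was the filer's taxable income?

$2,842 is 2,842/4,060 of the full $4,060, so 1,218/4,060 of the $120,000 range has been used: income = $277,500 + $120,000 × 1,218/4,060 = $313,500.

$313,500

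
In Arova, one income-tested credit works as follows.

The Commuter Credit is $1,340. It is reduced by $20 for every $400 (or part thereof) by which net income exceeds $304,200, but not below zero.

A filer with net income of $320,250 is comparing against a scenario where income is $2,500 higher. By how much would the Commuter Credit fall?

At $320,250 — income exceeds $304,200 by $16,050, which is 41 full-or-partial $400 increments; reduction = 41 × $20 = $820, leaving $520.
At $322,750 — income exceeds $304,200 by $18,550, which is 47 full-or-partial $400 increments; reduction = 47 × $20 = $940, leaving $400.
Lost: $520 − $400 = $120.

$120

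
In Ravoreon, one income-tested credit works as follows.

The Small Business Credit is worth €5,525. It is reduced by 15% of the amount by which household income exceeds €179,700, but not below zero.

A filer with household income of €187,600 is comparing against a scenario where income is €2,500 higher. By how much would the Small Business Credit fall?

€375

At €187,600 — 15% of the €7,900 excess over €179,700 is €1,185; credit = €5,525 − €1,185 = €4,340.
At €190,100 — 15% of the €10,400 excess over €179,700 is €1,560; credit = €5,525 − €1,560 = €3,965.
Lost: €4,340 − €3,965 = €375.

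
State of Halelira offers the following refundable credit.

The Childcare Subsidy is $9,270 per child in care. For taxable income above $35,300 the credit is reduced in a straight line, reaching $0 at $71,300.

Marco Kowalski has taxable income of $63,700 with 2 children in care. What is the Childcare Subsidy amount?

Childcare Subsidy: base = 2 × $9,270 = $18,540. $63,700 is $28,400 into a $36,000 phase-out range, leaving 7,600/36,000 of the credit: $18,540 × 7,600/36,000 = $3,914.

$3,914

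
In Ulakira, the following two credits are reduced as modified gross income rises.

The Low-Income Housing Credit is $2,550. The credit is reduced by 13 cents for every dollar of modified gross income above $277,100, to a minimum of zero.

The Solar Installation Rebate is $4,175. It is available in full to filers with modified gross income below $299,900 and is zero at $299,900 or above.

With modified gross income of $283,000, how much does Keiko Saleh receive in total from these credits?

$5,958

Low-Income Housing Credit: 13% of the $5,900 excess over $277,100 is $767; credit = $2,550 − $767 = $1,783.
Solar Installation Rebate: $283,000 is below the $299,900 cutoff, so the full $4,175 applies.
Total: $1,783 + $4,175 = $5,958.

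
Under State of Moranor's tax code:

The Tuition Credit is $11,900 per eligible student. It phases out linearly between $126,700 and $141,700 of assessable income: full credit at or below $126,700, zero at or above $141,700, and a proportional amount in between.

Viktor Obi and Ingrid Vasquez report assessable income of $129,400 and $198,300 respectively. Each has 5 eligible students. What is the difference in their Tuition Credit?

$48,790

Viktor ($129,400): Tuition Credit: base = 5 × $11,900 = $59,500. $129,400 is $2,700 into a $15,000 phase-out range, leaving 12,300/15,000 of the credit: $59,500 × 12,300/15,000 = $48,790.
Ingrid ($198,300): Tuition Credit: base = 5 × $11,900 = $59,500. $198,300 is at or above $141,700, so the credit is $0.
Difference: |$48,790 − $0| = $48,790.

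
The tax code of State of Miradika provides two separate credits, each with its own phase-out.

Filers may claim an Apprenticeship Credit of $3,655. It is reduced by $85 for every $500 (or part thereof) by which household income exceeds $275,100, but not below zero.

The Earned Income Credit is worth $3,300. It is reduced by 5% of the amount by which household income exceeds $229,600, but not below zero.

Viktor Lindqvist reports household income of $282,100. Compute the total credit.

$3,140

Apprenticeship Credit: income exceeds $275,100 by $7,000, which is 14 full-or-partial $500 increments; reduction = 14 × $85 = $1,190, leaving $2,465.
Earned Income Credit: 5% of the $52,500 excess over $229,600 is $2,625; credit = $3,300 − $2,625 = $675.
Total: $2,465 + $675 = $3,140.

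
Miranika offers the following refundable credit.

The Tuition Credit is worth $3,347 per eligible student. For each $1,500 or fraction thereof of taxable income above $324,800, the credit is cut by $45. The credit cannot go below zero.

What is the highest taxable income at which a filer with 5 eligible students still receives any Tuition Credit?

Full credit = 5 × $3,347 = $16,735.
After 371 increments the reduction is 371 × $45 = $16,695, leaving $40; one more increment wipes it out. Increment 371 ends at excess 371 × $1,500 = $556,500, so the highest qualifying income is $324,800 + $556,500 = $881,300.

$881,300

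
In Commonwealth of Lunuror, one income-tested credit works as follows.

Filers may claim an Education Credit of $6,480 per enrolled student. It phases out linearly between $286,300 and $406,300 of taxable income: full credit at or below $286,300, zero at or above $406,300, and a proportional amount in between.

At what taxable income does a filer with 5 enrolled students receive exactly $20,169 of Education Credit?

$331,600

Full credit = 5 × $6,480 = $32,400.
$20,169 is 20,169/32,400 of the full $32,400, so 12,231/32,400 of the $120,000 range has been used: income = $286,300 + $120,000 × 12,231/32,400 = $331,600.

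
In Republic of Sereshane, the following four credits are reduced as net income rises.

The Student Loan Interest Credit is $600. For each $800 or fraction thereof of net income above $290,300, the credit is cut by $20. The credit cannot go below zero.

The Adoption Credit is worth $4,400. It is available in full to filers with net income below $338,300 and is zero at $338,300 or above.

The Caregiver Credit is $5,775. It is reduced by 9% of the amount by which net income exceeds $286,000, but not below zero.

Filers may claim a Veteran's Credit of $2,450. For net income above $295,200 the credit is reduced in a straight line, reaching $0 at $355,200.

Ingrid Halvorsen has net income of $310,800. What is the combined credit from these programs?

$9,836

Student Loan Interest Credit: income exceeds $290,300 by $20,500, which is 26 full-or-partial $800 increments; reduction = 26 × $20 = $520, leaving $80.
Adoption Credit: $310,800 is below the $338,300 cutoff, so the full $4,400 applies.
Caregiver Credit: 9% of the $24,800 excess over $286,000 is $2,232; credit = $5,775 − $2,232 = $3,543.
Veteran's Credit: $310,800 is $15,600 into a $60,000 phase-out range, leaving 44,400/60,000 of the credit: $2,450 × 44,400/60,000 = $1,813.
Total: $80 + $4,400 + $3,543 + $1,813 = $9,836.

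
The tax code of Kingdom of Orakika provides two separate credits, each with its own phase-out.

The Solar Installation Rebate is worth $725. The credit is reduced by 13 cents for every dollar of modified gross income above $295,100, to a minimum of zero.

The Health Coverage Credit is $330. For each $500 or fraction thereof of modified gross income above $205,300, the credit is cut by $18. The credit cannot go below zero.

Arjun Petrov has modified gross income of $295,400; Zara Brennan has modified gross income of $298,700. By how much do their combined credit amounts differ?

Arjun ($295,400): Solar Installation Rebate: 13% of the $300 excess over $295,100 is $39; credit = $725 − $39 = $686. Health Coverage Credit: income exceeds $205,300 by $90,100 → 181 increments × $18 = $3,258 ≥ base, so the credit is $0. total $686 + $0 = $686
Zara ($298,700): Solar Installation Rebate: 13% of the $3,600 excess over $295,100 is $468; credit = $725 − $468 = $257. Health Coverage Credit: income exceeds $205,300 by $93,400 → 187 increments × $18 = $3,366 ≥ base, so the credit is $0. total $257 + $0 = $257
Difference: |$686 − $257| = $429.

$429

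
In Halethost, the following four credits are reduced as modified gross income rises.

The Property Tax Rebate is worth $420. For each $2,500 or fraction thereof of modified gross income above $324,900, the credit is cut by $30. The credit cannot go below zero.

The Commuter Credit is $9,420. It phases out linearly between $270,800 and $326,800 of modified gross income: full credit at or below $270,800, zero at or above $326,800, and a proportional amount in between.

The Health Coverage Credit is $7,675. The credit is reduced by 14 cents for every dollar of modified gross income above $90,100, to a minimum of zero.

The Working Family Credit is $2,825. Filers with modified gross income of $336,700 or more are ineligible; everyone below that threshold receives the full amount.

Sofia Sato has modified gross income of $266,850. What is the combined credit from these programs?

$12,665

Property Tax Rebate: $266,850 is at or below the $324,900 threshold, so the full $420 applies.
Commuter Credit: $266,850 is at or below the $270,800 threshold, so the full $9,420 applies.
Health Coverage Credit: 14% of the $176,750 excess over $90,100 is $24,745 ≥ base, so the credit is $0.
Working Family Credit: $266,850 is below the $336,700 cutoff, so the full $2,825 applies.
Total: $420 + $9,420 + $0 + $2,825 = $12,665.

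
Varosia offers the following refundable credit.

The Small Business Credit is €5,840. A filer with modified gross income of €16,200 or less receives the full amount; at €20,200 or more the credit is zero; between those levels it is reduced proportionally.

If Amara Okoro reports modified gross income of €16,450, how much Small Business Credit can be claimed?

€5,475

Small Business Credit: €16,450 is €250 into a €4,000 phase-out range, leaving 3,750/4,000 of the credit: €5,840 × 3,750/4,000 = €5,475.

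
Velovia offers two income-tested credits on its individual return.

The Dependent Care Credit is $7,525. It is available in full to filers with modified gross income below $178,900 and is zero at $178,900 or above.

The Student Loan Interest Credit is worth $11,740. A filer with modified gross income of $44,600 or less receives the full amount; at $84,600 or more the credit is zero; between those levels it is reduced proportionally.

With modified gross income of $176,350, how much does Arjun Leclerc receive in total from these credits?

Dependent Care Credit: $176,350 is below the $178,900 cutoff, so the full $7,525 applies.
Student Loan Interest Credit: $176,350 is at or above $84,600, so the credit is $0.
Total: $7,525 + $0 = $7,525.

$7,525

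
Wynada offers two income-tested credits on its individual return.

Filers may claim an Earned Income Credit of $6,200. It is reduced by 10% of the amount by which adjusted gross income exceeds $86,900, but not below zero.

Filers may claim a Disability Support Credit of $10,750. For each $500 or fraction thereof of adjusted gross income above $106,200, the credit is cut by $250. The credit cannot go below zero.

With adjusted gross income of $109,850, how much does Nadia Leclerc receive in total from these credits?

$12,655

Earned Income Credit: 10% of the $22,950 excess over $86,900 is $2,295; credit = $6,200 − $2,295 = $3,905.
Disability Support Credit: income exceeds $106,200 by $3,650, which is 8 full-or-partial $500 increments; reduction = 8 × $250 = $2,000, leaving $8,750.
Total: $3,905 + $8,750 = $12,655.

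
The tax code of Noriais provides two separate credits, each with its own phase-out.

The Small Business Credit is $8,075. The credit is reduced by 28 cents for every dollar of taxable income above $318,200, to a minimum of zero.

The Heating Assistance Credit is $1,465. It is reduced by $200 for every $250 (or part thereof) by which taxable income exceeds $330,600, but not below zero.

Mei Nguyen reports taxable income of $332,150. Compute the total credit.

$4,234

Small Business Credit: 28% of the $13,950 excess over $318,200 is $3,906; credit = $8,075 − $3,906 = $4,169.
Heating Assistance Credit: income exceeds $330,600 by $1,550, which is 7 full-or-partial $250 increments; reduction = 7 × $200 = $1,400, leaving $65.
Total: $4,169 + $65 = $4,234.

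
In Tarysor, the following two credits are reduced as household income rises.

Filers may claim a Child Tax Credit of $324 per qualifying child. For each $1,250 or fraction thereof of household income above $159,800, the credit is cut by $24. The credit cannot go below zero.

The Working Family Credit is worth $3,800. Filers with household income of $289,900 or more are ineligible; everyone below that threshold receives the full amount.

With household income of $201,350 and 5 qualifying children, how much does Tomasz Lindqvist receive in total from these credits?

$4,604

Child Tax Credit: base = 5 × $324 = $1,620. income exceeds $159,800 by $41,550, which is 34 full-or-partial $1,250 increments; reduction = 34 × $24 = $816, leaving $804.
Working Family Credit: $201,350 is below the $289,900 cutoff, so the full $3,800 applies.
Total: $804 + $3,800 = $4,604.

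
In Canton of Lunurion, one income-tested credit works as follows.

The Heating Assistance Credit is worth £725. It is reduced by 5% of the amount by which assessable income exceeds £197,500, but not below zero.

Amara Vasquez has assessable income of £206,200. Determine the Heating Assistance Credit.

£290

Heating Assistance Credit: 5% of the £8,700 excess over £197,500 is £435; credit = £725 − £435 = £290.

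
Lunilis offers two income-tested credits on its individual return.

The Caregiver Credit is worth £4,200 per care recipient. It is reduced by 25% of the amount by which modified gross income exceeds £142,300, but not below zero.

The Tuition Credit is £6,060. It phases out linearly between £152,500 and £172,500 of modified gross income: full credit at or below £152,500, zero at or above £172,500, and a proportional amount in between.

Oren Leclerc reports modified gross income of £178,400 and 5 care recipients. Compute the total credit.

Caregiver Credit: base = 5 × £4,200 = £21,000. 25% of the £36,100 excess over £142,300 is £9,025; credit = £21,000 − £9,025 = £11,975.
Tuition Credit: £178,400 is at or above £172,500, so the credit is £0.
Total: £11,975 + £0 = £11,975.

£11,975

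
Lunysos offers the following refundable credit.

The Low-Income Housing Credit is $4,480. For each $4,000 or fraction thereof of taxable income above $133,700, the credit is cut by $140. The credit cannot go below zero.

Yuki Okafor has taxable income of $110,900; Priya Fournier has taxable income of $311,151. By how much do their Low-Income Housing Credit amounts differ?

$4,480

Yuki ($110,900): Low-Income Housing Credit: $110,900 is at or below the $133,700 threshold, so the full $4,480 applies.
Priya ($311,151): Low-Income Housing Credit: income exceeds $133,700 by $177,451 → 45 increments × $140 = $6,300 ≥ base, so the credit is $0.
Difference: |$4,480 − $0| = $4,480.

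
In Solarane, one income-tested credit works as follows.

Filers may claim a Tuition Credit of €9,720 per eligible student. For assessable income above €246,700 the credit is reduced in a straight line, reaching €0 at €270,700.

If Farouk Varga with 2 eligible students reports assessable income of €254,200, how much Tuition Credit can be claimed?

Tuition Credit: base = 2 × €9,720 = €19,440. €254,200 is €7,500 into a €24,000 phase-out range, leaving 16,500/24,000 of the credit: €19,440 × 16,500/24,000 = €13,365.

€13,365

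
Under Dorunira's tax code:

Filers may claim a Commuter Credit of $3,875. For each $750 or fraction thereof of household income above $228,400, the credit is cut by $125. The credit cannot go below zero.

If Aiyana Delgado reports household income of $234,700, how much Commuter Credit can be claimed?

Commuter Credit: income exceeds $228,400 by $6,300, which is 9 full-or-partial $750 increments; reduction = 9 × $125 = $1,125, leaving $2,750.

$2,750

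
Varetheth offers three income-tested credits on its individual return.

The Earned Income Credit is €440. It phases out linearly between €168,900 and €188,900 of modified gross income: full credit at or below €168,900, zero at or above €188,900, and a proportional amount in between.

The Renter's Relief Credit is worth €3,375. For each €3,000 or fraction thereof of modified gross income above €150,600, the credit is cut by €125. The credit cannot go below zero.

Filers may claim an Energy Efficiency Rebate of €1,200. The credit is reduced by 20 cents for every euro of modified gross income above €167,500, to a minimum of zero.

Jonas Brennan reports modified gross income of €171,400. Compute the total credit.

€3,305

Earned Income Credit: €171,400 is €2,500 into a €20,000 phase-out range, leaving 17,500/20,000 of the credit: €440 × 17,500/20,000 = €385.
Renter's Relief Credit: income exceeds €150,600 by €20,800, which is 7 full-or-partial €3,000 increments; reduction = 7 × €125 = €875, leaving €2,500.
Energy Efficiency Rebate: 20% of the €3,900 excess over €167,500 is €780; credit = €1,200 − €780 = €420.
Total: €385 + €2,500 + €420 = €3,305.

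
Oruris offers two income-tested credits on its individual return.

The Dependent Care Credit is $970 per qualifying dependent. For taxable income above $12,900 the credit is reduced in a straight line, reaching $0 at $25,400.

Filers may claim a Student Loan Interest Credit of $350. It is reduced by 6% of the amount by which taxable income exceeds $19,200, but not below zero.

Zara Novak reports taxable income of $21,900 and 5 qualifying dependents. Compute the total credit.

$1,546

Dependent Care Credit: base = 5 × $970 = $4,850. $21,900 is $9,000 into a $12,500 phase-out range, leaving 3,500/12,500 of the credit: $4,850 × 3,500/12,500 = $1,358.
Student Loan Interest Credit: 6% of the $2,700 excess over $19,200 is $162; credit = $350 − $162 = $188.
Total: $1,358 + $188 = $1,546.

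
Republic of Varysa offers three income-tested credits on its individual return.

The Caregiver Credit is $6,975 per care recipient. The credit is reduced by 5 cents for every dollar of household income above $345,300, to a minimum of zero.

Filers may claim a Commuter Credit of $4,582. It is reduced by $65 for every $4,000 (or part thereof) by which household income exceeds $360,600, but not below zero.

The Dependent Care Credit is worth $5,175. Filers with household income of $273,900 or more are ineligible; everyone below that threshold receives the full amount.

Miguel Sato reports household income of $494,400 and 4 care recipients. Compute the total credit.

$22,817

Caregiver Credit: base = 4 × $6,975 = $27,900. 5% of the $149,100 excess over $345,300 is $7,455; credit = $27,900 − $7,455 = $20,445.
Commuter Credit: income exceeds $360,600 by $133,800, which is 34 full-or-partial $4,000 increments; reduction = 34 × $65 = $2,210, leaving $2,372.
Dependent Care Credit: $494,400 meets or exceeds the $273,900 cutoff, so the credit is $0.
Total: $20,445 + $2,372 + $0 = $22,817.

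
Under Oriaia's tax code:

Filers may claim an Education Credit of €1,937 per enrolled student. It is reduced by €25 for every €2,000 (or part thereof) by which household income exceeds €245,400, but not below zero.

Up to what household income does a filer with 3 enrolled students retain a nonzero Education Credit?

Full credit = 3 × €1,937 = €5,811.
After 232 increments the reduction is 232 × €25 = €5,800, leaving €11; one more increment wipes it out. Increment 232 ends at excess 232 × €2,000 = €464,000, so the highest qualifying income is €245,400 + €464,000 = €709,400.

€709,400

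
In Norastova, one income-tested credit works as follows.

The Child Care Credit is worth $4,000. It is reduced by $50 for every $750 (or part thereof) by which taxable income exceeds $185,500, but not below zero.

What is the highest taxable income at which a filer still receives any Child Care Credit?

After 79 increments the reduction is 79 × $50 = $3,950, leaving $50; one more increment wipes it out. Increment 79 ends at excess 79 × $750 = $59,250, so the highest qualifying income is $185,500 + $59,250 = $244,750.

$244,750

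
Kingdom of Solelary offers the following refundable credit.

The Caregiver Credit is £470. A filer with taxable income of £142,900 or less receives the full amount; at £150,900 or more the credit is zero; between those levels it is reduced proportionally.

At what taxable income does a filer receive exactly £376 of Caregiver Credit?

£376 is 376/470 of the full £470, so 94/470 of the £8,000 range has been used: income = £142,900 + £8,000 × 94/470 = £144,500.

£144,500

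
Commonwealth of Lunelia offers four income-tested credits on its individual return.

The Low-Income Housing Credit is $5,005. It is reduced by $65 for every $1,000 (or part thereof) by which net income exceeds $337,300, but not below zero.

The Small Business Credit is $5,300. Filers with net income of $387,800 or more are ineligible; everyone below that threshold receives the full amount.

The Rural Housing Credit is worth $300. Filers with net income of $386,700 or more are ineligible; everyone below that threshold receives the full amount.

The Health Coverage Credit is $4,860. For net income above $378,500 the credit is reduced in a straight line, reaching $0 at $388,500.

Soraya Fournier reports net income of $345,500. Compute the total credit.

$14,880

Low-Income Housing Credit: income exceeds $337,300 by $8,200, which is 9 full-or-partial $1,000 increments; reduction = 9 × $65 = $585, leaving $4,420.
Small Business Credit: $345,500 is below the $387,800 cutoff, so the full $5,300 applies.
Rural Housing Credit: $345,500 is below the $386,700 cutoff, so the full $300 applies.
Health Coverage Credit: $345,500 is at or below the $378,500 threshold, so the full $4,860 applies.
Total: $4,420 + $5,300 + $300 + $4,860 = $14,880.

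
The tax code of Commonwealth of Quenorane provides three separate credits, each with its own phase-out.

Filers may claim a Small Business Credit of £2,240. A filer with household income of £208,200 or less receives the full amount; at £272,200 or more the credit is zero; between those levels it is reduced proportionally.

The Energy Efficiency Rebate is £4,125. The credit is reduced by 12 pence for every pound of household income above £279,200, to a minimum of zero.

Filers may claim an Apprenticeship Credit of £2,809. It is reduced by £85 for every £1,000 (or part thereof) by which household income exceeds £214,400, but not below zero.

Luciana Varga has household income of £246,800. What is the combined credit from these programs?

£5,018

Small Business Credit: £246,800 is £38,600 into a £64,000 phase-out range, leaving 25,400/64,000 of the credit: £2,240 × 25,400/64,000 = £889.
Energy Efficiency Rebate: £246,800 is at or below the £279,200 threshold, so the full £4,125 applies.
Apprenticeship Credit: income exceeds £214,400 by £32,400, which is 33 full-or-partial £1,000 increments; reduction = 33 × £85 = £2,805, leaving £4.
Total: £889 + £4,125 + £4 = £5,018.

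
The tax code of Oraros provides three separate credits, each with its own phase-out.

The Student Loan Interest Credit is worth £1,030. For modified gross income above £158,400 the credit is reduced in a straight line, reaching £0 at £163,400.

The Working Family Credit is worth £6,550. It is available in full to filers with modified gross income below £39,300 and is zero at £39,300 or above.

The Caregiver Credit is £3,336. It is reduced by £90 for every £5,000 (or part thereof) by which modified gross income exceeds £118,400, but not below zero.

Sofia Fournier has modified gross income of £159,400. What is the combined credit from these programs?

£3,350

Student Loan Interest Credit: £159,400 is £1,000 into a £5,000 phase-out range, leaving 4,000/5,000 of the credit: £1,030 × 4,000/5,000 = £824.
Working Family Credit: £159,400 meets or exceeds the £39,300 cutoff, so the credit is £0.
Caregiver Credit: income exceeds £118,400 by £41,000, which is 9 full-or-partial £5,000 increments; reduction = 9 × £90 = £810, leaving £2,526.
Total: £824 + £0 + £2,526 = £3,350.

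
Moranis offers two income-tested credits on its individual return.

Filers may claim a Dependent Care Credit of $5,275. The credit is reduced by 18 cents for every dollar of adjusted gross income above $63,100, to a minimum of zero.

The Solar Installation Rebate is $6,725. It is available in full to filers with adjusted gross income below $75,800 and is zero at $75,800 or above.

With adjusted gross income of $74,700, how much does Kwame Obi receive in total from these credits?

Dependent Care Credit: 18% of the $11,600 excess over $63,100 is $2,088; credit = $5,275 − $2,088 = $3,187.
Solar Installation Rebate: $74,700 is below the $75,800 cutoff, so the full $6,725 applies.
Total: $3,187 + $6,725 = $9,912.

$9,912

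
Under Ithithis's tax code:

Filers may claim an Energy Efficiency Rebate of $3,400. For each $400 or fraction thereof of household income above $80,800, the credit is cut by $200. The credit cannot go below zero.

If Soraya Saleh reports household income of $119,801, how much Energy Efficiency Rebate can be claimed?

Energy Efficiency Rebate: income exceeds $80,800 by $39,001 → 98 increments × $200 = $19,600 ≥ base, so the credit is $0.

$0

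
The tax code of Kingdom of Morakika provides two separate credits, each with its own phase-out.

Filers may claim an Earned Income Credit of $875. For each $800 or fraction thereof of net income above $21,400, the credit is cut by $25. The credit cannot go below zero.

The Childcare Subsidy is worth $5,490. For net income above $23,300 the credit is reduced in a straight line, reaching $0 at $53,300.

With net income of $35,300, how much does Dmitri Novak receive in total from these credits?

Earned Income Credit: income exceeds $21,400 by $13,900, which is 18 full-or-partial $800 increments; reduction = 18 × $25 = $450, leaving $425.
Childcare Subsidy: $35,300 is $12,000 into a $30,000 phase-out range, leaving 18,000/30,000 of the credit: $5,490 × 18,000/30,000 = $3,294.
Total: $425 + $3,294 = $3,719.

$3,719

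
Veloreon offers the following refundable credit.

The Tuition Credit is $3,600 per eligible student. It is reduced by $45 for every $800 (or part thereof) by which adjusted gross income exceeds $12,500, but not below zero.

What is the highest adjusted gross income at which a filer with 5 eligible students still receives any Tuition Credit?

$331,700

Full credit = 5 × $3,600 = $18,000.
After 399 increments the reduction is 399 × $45 = $17,955, leaving $45; one more increment wipes it out. Increment 399 ends at excess 399 × $800 = $319,200, so the highest qualifying income is $12,500 + $319,200 = $331,700.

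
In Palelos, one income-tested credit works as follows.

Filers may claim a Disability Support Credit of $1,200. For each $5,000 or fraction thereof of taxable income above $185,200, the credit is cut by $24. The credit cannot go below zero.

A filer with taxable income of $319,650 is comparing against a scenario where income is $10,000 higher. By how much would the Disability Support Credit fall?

$48

At $319,650 — income exceeds $185,200 by $134,450, which is 27 full-or-partial $5,000 increments; reduction = 27 × $24 = $648, leaving $552.
At $329,650 — income exceeds $185,200 by $144,450, which is 29 full-or-partial $5,000 increments; reduction = 29 × $24 = $696, leaving $504.
Lost: $552 − $504 = $48.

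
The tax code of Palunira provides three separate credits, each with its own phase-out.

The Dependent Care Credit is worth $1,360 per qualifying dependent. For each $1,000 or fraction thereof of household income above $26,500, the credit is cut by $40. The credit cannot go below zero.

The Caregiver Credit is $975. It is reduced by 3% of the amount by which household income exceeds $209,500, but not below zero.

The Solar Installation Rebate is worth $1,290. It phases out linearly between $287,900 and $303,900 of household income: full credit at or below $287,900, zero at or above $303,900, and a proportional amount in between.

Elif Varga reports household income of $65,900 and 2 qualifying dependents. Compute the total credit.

Dependent Care Credit: base = 2 × $1,360 = $2,720. income exceeds $26,500 by $39,400, which is 40 full-or-partial $1,000 increments; reduction = 40 × $40 = $1,600, leaving $1,120.
Caregiver Credit: $65,900 is at or below the $209,500 threshold, so the full $975 applies.
Solar Installation Rebate: $65,900 is at or below the $287,900 threshold, so the full $1,290 applies.
Total: $1,120 + $975 + $1,290 = $3,385.

$3,385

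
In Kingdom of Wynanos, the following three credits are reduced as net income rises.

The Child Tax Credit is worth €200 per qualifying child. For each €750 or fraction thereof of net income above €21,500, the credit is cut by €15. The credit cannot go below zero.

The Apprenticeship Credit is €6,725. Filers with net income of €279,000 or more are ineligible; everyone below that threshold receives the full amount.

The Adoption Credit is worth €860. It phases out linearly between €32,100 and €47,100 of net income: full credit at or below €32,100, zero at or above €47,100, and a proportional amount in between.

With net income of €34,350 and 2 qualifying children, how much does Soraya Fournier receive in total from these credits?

Child Tax Credit: base = 2 × €200 = €400. income exceeds €21,500 by €12,850, which is 18 full-or-partial €750 increments; reduction = 18 × €15 = €270, leaving €130.
Apprenticeship Credit: €34,350 is below the €279,000 cutoff, so the full €6,725 applies.
Adoption Credit: €34,350 is €2,250 into a €15,000 phase-out range, leaving 12,750/15,000 of the credit: €860 × 12,750/15,000 = €731.
Total: €130 + €6,725 + €731 = €7,586.

€7,586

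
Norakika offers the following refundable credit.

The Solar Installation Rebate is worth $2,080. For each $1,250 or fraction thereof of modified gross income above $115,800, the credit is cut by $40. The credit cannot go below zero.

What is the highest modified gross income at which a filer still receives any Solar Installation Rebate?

$179,550

After 51 increments the reduction is 51 × $40 = $2,040, leaving $40; one more increment wipes it out. Increment 51 ends at excess 51 × $1,250 = $63,750, so the highest qualifying income is $115,800 + $63,750 = $179,550.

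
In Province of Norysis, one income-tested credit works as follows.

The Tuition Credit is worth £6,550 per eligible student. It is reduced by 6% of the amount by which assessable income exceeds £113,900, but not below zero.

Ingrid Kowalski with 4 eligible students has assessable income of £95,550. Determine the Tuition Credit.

£26,200

Tuition Credit: base = 4 × £6,550 = £26,200. £95,550 is at or below the £113,900 threshold, so the full £26,200 applies.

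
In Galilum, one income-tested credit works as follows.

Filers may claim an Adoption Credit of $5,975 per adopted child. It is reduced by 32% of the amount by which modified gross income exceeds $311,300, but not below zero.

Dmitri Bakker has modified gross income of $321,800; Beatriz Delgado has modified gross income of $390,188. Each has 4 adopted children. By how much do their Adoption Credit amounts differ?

Dmitri ($321,800): Adoption Credit: base = 4 × $5,975 = $23,900. 32% of the $10,500 excess over $311,300 is $3,360; credit = $23,900 − $3,360 = $20,540.
Beatriz ($390,188): Adoption Credit: base = 4 × $5,975 = $23,900. 32% of the $78,888 excess over $311,300 is $25,244.16 ≥ base, so the credit is $0.
Difference: |$20,540 − $0| = $20,540.

$20,540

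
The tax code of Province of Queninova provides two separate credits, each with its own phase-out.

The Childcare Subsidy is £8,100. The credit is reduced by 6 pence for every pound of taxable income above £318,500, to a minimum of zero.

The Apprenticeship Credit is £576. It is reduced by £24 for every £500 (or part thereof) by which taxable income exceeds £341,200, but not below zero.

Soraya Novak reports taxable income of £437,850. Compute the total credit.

£939

Childcare Subsidy: 6% of the £119,350 excess over £318,500 is £7,161; credit = £8,100 − £7,161 = £939.
Apprenticeship Credit: income exceeds £341,200 by £96,650 → 194 increments × £24 = £4,656 ≥ base, so the credit is £0.
Total: £939 + £0 = £939.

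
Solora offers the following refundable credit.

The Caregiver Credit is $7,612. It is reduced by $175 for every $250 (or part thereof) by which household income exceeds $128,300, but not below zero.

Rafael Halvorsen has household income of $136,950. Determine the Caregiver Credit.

$1,487

Caregiver Credit: income exceeds $128,300 by $8,650, which is 35 full-or-partial $250 increments; reduction = 35 × $175 = $6,125, leaving $1,487.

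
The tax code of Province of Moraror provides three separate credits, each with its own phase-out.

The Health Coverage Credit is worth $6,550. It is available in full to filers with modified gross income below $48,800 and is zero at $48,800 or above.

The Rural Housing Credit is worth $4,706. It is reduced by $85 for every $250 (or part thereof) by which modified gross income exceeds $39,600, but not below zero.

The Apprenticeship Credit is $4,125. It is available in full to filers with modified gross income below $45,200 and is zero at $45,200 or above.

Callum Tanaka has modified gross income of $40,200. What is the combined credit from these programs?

$15,126

Health Coverage Credit: $40,200 is below the $48,800 cutoff, so the full $6,550 applies.
Rural Housing Credit: income exceeds $39,600 by $600, which is 3 full-or-partial $250 increments; reduction = 3 × $85 = $255, leaving $4,451.
Apprenticeship Credit: $40,200 is below the $45,200 cutoff, so the full $4,125 applies.
Total: $6,550 + $4,451 + $4,125 = $15,126.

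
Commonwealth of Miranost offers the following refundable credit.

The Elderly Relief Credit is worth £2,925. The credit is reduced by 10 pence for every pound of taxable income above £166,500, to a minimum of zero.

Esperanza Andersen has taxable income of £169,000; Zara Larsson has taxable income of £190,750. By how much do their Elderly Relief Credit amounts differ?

Esperanza (£169,000): Elderly Relief Credit: 10% of the £2,500 excess over £166,500 is £250; credit = £2,925 − £250 = £2,675.
Zara (£190,750): Elderly Relief Credit: 10% of the £24,250 excess over £166,500 is £2,425; credit = £2,925 − £2,425 = £500.
Difference: |£2,675 − £500| = £2,175.

£2,175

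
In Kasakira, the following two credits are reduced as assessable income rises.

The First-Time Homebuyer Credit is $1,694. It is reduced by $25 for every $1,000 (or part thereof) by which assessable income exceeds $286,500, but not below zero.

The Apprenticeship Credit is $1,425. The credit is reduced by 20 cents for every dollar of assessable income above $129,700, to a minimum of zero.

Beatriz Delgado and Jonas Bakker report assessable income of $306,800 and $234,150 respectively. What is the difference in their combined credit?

Beatriz ($306,800): First-Time Homebuyer Credit: income exceeds $286,500 by $20,300, which is 21 full-or-partial $1,000 increments; reduction = 21 × $25 = $525, leaving $1,169. Apprenticeship Credit: 20% of the $177,100 excess over $129,700 is $35,420 ≥ base, so the credit is $0. total $1,169 + $0 = $1,169
Jonas ($234,150): First-Time Homebuyer Credit: $234,150 is at or below the $286,500 threshold, so the full $1,694 applies. Apprenticeship Credit: 20% of the $104,450 excess over $129,700 is $20,890 ≥ base, so the credit is $0. total $1,694 + $0 = $1,694
Difference: |$1,169 − $1,694| = $525.

$525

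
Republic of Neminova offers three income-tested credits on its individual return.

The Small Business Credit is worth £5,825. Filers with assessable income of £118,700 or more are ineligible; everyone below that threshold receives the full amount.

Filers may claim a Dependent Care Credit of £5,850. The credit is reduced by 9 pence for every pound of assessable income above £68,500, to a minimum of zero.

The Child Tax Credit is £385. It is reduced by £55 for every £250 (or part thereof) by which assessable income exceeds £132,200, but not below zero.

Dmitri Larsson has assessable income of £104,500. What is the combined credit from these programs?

Small Business Credit: £104,500 is below the £118,700 cutoff, so the full £5,825 applies.
Dependent Care Credit: 9% of the £36,000 excess over £68,500 is £3,240; credit = £5,850 − £3,240 = £2,610.
Child Tax Credit: £104,500 is at or below the £132,200 threshold, so the full £385 applies.
Total: £5,825 + £2,610 + £385 = £8,820.

£8,820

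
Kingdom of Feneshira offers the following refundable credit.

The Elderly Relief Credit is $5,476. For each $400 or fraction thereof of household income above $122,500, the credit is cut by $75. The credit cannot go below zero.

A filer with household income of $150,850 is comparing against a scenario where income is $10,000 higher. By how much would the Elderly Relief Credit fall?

At $150,850 — income exceeds $122,500 by $28,350, which is 71 full-or-partial $400 increments; reduction = 71 × $75 = $5,325, leaving $151.
At $160,850 — income exceeds $122,500 by $38,350 → 96 increments × $75 = $7,200 ≥ base, so the credit is $0.
Lost: $151 − $0 = $151.

$151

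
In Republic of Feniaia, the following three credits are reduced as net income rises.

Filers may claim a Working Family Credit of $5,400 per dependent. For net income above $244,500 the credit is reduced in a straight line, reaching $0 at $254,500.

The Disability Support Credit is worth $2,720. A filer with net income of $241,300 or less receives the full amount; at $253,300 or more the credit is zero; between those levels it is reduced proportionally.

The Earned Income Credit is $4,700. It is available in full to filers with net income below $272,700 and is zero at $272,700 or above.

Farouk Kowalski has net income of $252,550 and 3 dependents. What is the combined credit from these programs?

$8,029

Working Family Credit: base = 3 × $5,400 = $16,200. $252,550 is $8,050 into a $10,000 phase-out range, leaving 1,950/10,000 of the credit: $16,200 × 1,950/10,000 = $3,159.
Disability Support Credit: $252,550 is $11,250 into a $12,000 phase-out range, leaving 750/12,000 of the credit: $2,720 × 750/12,000 = $170.
Earned Income Credit: $252,550 is below the $272,700 cutoff, so the full $4,700 applies.
Total: $3,159 + $170 + $4,700 = $8,029.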